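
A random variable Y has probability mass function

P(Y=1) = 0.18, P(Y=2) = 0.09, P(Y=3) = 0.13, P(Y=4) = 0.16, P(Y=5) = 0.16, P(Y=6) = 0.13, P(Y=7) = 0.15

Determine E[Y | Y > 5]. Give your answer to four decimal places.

6.5357

P(Y > 5) = 0.13 + 0.15 = 0.28.
E[Y | Y > 5] = [6·0.13 + 7·0.15] / 0.28
 = 1.83 / 0.28
 = 183/28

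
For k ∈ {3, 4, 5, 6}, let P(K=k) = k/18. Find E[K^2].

24

E[K^2] = Σ k^2·P(K=k)
 = 9·1/6 + 16·2/9 + 25·5/18 + 36·1/3
 = 3/2 + 32/9 + 125/18 + 12
 = 24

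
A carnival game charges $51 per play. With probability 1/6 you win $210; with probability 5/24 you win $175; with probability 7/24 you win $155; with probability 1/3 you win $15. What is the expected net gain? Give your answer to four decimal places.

70.6667

E[payout] = 210·1/6 + 175·5/24 + 155·7/24 + 15·1/3
 = 35 + 875/24 + 1085/24 + 5
 = 365/3
Net = 365/3 - 51 = 212/3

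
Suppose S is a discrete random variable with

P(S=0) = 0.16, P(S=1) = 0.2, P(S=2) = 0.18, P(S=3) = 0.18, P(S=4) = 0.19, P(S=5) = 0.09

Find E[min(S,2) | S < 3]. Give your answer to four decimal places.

1.0370

P(S < 3) = 0.16 + 0.2 + 0.18 = 0.54.
E[min(S,2) | S < 3] = [0·0.16 + 1·0.2 + 2·0.18] / 0.54
 = 0.56 / 0.54
 = 28/27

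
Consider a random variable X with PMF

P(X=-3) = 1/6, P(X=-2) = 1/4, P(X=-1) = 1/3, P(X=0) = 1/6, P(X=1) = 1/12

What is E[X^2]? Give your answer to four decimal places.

E[X^2] = Σ x^2·P(X=x)
 = 9·1/6 + 4·1/4 + 1·1/3 + 0·1/6 + 1·1/12
 = 3/2 + 1 + 1/3 + 0 + 1/12
 = 35/12

2.9167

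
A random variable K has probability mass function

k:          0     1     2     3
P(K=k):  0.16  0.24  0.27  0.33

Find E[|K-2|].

0.89

E[|K-2|] = Σ |k-2|·P(K=k)
 = 2·0.16 + 1·0.24 + 0·0.27 + 1·0.33
 = 0.32 + 0.24 + 0 + 0.33
 = 0.89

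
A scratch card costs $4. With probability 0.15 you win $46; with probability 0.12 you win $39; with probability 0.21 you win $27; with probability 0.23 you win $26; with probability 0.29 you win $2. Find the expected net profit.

19.81

E[payout] = 46·0.15 + 39·0.12 + 27·0.21 + 26·0.23 + 2·0.29
 = 6.9 + 4.68 + 5.67 + 5.98 + 0.58
 = 23.81
Net = 23.81 - 4 = 19.81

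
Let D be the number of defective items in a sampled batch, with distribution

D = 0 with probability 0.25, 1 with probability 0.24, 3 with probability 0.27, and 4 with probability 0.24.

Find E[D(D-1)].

E[D(D-1)] = Σ d(d-1)·P(D=d)
 = 0·0.25 + 0·0.24 + 6·0.27 + 12·0.24
 = 0 + 0 + 1.62 + 2.88
 = 4.5

4.5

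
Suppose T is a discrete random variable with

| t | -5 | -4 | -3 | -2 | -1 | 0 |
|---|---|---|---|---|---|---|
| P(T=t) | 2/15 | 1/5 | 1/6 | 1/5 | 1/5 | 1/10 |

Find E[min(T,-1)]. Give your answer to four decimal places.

E[min(T,-1)] = Σ min(t,-1)·P(T=t)
 = (-5)·2/15 + (-4)·1/5 + (-3)·1/6 + (-2)·1/5 + (-1)·1/5 + (-1)·1/10
 = (-2/3) + (-4/5) + (-1/2) + (-2/5) + (-1/5) + (-1/10)
 = -8/3

-2.6667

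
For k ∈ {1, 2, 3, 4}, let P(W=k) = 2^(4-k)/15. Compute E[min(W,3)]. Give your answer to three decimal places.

E[min(W,3)] = Σ min(w,3)·P(W=w)
 = 1·8/15 + 2·4/15 + 3·2/15 + 3·1/15
 = 8/15 + 8/15 + 2/5 + 1/5
 = 5/3

1.667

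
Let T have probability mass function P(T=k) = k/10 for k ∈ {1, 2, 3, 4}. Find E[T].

E[T] = Σ t·P(T=t)
 = 1·1/10 + 2·1/5 + 3·3/10 + 4·2/5
 = 1/10 + 2/5 + 9/10 + 8/5
 = 3

3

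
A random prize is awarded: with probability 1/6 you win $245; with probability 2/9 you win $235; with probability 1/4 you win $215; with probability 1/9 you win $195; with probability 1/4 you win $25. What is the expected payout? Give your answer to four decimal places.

E[payout] = 245·1/6 + 235·2/9 + 215·1/4 + 195·1/9 + 25·1/4
 = 245/6 + 470/9 + 215/4 + 65/3 + 25/4
 = 3145/18

174.7222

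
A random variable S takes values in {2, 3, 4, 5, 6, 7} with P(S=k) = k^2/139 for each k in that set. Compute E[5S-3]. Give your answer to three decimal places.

25.165

E[5S-3] = Σ (5s-3)·P(S=s)
 = 7·4/139 + 12·9/139 + 17·16/139 + 22·25/139 + 27·36/139 + 32·49/139
 = 28/139 + 108/139 + 272/139 + 550/139 + 972/139 + 1568/139
 = 3498/139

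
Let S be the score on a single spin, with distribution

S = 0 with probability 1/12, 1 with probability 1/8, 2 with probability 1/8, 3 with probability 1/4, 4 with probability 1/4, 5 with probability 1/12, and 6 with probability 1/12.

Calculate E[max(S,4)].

4.25

E[max(S,4)] = Σ max(s,4)·P(S=s)
 = 4·1/12 + 4·1/8 + 4·1/8 + 4·1/4 + 4·1/4 + 5·1/12 + 6·1/12
 = 1/3 + 1/2 + 1/2 + 1 + 1 + 5/12 + 1/2
 = 17/4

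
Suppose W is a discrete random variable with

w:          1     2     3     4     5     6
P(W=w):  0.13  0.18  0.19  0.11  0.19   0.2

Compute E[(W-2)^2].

5.67

E[(W-2)^2] = Σ (w-2)^2·P(W=w)
 = 1·0.13 + 0·0.18 + 1·0.19 + 4·0.11 + 9·0.19 + 16·0.2
 = 0.13 + 0 + 0.19 + 0.44 + 1.71 + 3.2
 = 5.67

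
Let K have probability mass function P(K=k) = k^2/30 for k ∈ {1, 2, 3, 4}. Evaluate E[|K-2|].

E[|K-2|] = Σ |k-2|·P(K=k)
 = 1·1/30 + 0·2/15 + 1·3/10 + 2·8/15
 = 1/30 + 0 + 3/10 + 16/15
 = 7/5

1.4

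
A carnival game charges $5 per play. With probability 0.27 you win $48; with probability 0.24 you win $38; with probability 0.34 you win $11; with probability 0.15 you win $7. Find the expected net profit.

21.87

E[payout] = 48·0.27 + 38·0.24 + 11·0.34 + 7·0.15
 = 12.96 + 9.12 + 3.74 + 1.05
 = 26.87
Net = 26.87 - 5 = 21.87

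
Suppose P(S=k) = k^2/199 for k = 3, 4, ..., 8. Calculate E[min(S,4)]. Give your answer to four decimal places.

E[min(S,4)] = Σ min(s,4)·P(S=s)
 = 3·9/199 + 4·16/199 + 4·25/199 + 4·36/199 + 4·49/199 + 4·64/199
 = 27/199 + 64/199 + 100/199 + 144/199 + 196/199 + 256/199
 = 787/199

3.9548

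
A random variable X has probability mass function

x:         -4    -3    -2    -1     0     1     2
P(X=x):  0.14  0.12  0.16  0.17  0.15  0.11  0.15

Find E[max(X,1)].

E[max(X,1)] = Σ max(x,1)·P(X=x)
 = 1·0.14 + 1·0.12 + 1·0.16 + 1·0.17 + 1·0.15 + 1·0.11 + 2·0.15
 = 0.14 + 0.12 + 0.16 + 0.17 + 0.15 + 0.11 + 0.3
 = 1.15

1.15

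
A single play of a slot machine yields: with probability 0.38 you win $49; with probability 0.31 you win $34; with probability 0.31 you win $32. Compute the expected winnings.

E[payout] = 49·0.38 + 34·0.31 + 32·0.31
 = 18.62 + 10.54 + 9.92
 = 39.08

39.08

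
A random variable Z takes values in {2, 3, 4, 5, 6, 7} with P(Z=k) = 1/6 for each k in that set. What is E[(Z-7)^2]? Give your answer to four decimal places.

9.1667

E[(Z-7)^2] = Σ (z-7)^2·P(Z=z)
 = 25·1/6 + 16·1/6 + 9·1/6 + 4·1/6 + 1·1/6 + 0·1/6
 = 25/6 + 8/3 + 3/2 + 2/3 + 1/6 + 0
 = 55/6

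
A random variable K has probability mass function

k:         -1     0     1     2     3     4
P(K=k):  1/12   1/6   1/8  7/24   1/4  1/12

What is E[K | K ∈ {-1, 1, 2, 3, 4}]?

2.05

P(K ∈ {-1, 1, 2, 3, 4}) = 1/12 + 1/8 + 7/24 + 1/4 + 1/12 = 5/6.
E[K | K ∈ {-1, 1, 2, 3, 4}] = [(-1)·1/12 + 1·1/8 + 2·7/24 + 3·1/4 + 4·1/12] / (5/6)
 = 41/24 / (5/6)
 = 41/20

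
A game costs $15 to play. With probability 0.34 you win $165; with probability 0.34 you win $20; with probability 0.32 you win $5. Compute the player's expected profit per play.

49.5

E[payout] = 165·0.34 + 20·0.34 + 5·0.32
 = 56.1 + 6.8 + 1.6
 = 64.5
Net = 64.5 - 15 = 49.5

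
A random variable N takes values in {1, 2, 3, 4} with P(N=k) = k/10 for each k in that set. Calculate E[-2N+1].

E[-2N+1] = Σ (-2n+1)·P(N=n)
 = (-1)·1/10 + (-3)·1/5 + (-5)·3/10 + (-7)·2/5
 = (-1/10) + (-3/5) + (-3/2) + (-14/5)
 = -5

-5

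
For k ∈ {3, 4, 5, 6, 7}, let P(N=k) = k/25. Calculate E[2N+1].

E[2N+1] = Σ (2n+1)·P(N=n)
 = 7·3/25 + 9·4/25 + 11·1/5 + 13·6/25 + 15·7/25
 = 21/25 + 36/25 + 11/5 + 78/25 + 21/5
 = 59/5

11.8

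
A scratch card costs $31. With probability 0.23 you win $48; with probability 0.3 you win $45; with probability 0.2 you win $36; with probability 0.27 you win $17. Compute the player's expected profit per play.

E[payout] = 48·0.23 + 45·0.3 + 36·0.2 + 17·0.27
 = 11.04 + 13.5 + 7.2 + 4.59
 = 36.33
Net = 36.33 - 31 = 5.33

5.33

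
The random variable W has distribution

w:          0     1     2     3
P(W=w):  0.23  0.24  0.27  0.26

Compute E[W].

E[W] = Σ w·P(W=w)
 = 0·0.23 + 1·0.24 + 2·0.27 + 3·0.26
 = 0 + 0.24 + 0.54 + 0.78
 = 1.56

1.56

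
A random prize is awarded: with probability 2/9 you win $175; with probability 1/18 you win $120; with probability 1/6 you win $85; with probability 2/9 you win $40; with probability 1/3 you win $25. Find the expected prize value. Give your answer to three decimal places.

76.944

E[payout] = 175·2/9 + 120·1/18 + 85·1/6 + 40·2/9 + 25·1/3
 = 350/9 + 20/3 + 85/6 + 80/9 + 25/3
 = 1385/18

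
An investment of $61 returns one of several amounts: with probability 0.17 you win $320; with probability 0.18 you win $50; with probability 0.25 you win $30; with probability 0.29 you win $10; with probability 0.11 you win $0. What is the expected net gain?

E[payout] = 320·0.17 + 50·0.18 + 30·0.25 + 10·0.29 + 0·0.11
 = 54.4 + 9 + 7.5 + 2.9 + 0
 = 73.8
Net = 73.8 - 61 = 12.8

12.8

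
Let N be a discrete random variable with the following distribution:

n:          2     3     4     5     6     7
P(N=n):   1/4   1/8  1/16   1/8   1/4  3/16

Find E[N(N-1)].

E[N(N-1)] = Σ n(n-1)·P(N=n)
 = 2·1/4 + 6·1/8 + 12·1/16 + 20·1/8 + 30·1/4 + 42·3/16
 = 1/2 + 3/4 + 3/4 + 5/2 + 15/2 + 63/8
 = 159/8

19.875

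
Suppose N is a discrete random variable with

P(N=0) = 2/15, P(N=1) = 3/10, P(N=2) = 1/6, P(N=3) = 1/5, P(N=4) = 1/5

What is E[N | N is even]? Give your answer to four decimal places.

2.2667

P(N is even) = 2/15 + 1/6 + 1/5 = 1/2.
E[N | N is even] = [0·2/15 + 2·1/6 + 4·1/5] / (1/2)
 = 17/15 / (1/2)
 = 34/15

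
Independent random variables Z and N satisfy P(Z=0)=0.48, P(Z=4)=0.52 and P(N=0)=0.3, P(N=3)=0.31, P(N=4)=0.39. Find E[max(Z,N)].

E[max(Z,N)] = Σ_z Σ_n max(z,n) · P(Z=z)P(N=n)
 = 0·0.144 + 3·0.1488 + 4·0.1872 + 4·0.156 + 4·0.1612 + 4·0.2028
 = 0 + 0.4464 + 0.7488 + 0.624 + 0.6448 + 0.8112
 = 3.2752

3.2752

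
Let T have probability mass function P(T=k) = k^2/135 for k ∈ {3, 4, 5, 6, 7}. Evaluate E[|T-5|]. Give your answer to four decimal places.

E[|T-5|] = Σ |t-5|·P(T=t)
 = 2·1/15 + 1·16/135 + 0·5/27 + 1·4/15 + 2·49/135
 = 2/15 + 16/135 + 0 + 4/15 + 98/135
 = 56/45

1.2444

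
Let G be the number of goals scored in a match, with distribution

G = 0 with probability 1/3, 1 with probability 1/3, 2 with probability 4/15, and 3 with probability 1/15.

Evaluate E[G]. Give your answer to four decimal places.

1.0667

E[G] = Σ g·P(G=g)
 = 0·1/3 + 1·1/3 + 2·4/15 + 3·1/15
 = 0 + 1/3 + 8/15 + 1/5
 = 16/15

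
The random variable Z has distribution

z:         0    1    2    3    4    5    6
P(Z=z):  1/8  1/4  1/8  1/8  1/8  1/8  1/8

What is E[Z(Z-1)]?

E[Z(Z-1)] = Σ z(z-1)·P(Z=z)
 = 0·1/8 + 0·1/4 + 2·1/8 + 6·1/8 + 12·1/8 + 20·1/8 + 30·1/8
 = 0 + 0 + 1/4 + 3/4 + 3/2 + 5/2 + 15/4
 = 35/4

8.75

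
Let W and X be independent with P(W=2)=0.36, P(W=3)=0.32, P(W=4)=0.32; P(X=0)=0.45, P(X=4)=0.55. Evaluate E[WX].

6.512

E[WX] = Σ_w Σ_x wx · P(W=w)P(X=x)
 = 0·0.162 + 8·0.198 + 0·0.144 + 12·0.176 + 0·0.144 + 16·0.176
 = 0 + 1.584 + 0 + 2.112 + 0 + 2.816
 = 6.512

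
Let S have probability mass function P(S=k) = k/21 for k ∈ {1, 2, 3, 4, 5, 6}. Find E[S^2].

21

E[S^2] = Σ s^2·P(S=s)
 = 1·1/21 + 4·2/21 + 9·1/7 + 16·4/21 + 25·5/21 + 36·2/7
 = 1/21 + 8/21 + 9/7 + 64/21 + 125/21 + 72/7
 = 21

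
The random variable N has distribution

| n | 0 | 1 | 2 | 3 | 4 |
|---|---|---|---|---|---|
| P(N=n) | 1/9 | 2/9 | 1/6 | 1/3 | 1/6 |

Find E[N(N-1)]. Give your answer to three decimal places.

4.333

E[N(N-1)] = Σ n(n-1)·P(N=n)
 = 0·1/9 + 0·2/9 + 2·1/6 + 6·1/3 + 12·1/6
 = 0 + 0 + 1/3 + 2 + 2
 = 13/3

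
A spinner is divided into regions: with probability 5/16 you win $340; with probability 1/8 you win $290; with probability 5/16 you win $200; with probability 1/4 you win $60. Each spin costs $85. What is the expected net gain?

E[payout] = 340·5/16 + 290·1/8 + 200·5/16 + 60·1/4
 = 425/4 + 145/4 + 125/2 + 15
 = 220
Net = 220 - 85 = 135

135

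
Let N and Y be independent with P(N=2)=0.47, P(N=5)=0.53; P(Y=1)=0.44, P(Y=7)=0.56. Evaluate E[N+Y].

E[N+Y] = Σ_n Σ_y (n+y) · P(N=n)P(Y=y)
 = 3·0.2068 + 9·0.2632 + 6·0.2332 + 12·0.2968
 = 0.6204 + 2.3688 + 1.3992 + 3.5616
 = 7.95

7.95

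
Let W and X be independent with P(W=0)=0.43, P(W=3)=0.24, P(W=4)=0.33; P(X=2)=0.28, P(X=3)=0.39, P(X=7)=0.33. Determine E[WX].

E[WX] = Σ_w Σ_x wx · P(W=w)P(X=x)
 = 0·0.1204 + 0·0.1677 + 0·0.1419 + 6·0.0672 + 9·0.0936 + 21·0.0792 + 8·0.0924 + 12·0.1287 + 28·0.1089
 = 0 + 0 + 0 + 0.4032 + 0.8424 + 1.6632 + 0.7392 + 1.5444 + 3.0492
 = 8.2416

8.2416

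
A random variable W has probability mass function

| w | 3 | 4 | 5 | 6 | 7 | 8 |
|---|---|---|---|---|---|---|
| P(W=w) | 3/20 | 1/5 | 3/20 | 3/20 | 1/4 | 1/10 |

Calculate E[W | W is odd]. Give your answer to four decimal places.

P(W is odd) = 3/20 + 3/20 + 1/4 = 11/20.
E[W | W is odd] = [3·3/20 + 5·3/20 + 7·1/4] / (11/20)
 = 59/20 / (11/20)
 = 59/11

5.3636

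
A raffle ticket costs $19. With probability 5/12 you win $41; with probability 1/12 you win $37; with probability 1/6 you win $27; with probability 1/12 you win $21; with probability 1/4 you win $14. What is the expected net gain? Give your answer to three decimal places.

10.917

E[payout] = 41·5/12 + 37·1/12 + 27·1/6 + 21·1/12 + 14·1/4
 = 205/12 + 37/12 + 9/2 + 7/4 + 7/2
 = 359/12
Net = 359/12 - 19 = 131/12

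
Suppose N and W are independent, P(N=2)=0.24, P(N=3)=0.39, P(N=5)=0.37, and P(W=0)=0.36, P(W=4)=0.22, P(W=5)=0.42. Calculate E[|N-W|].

2.1628

E[|N-W|] = Σ_n Σ_w |n-w| · P(N=n)P(W=w)
 = 2·0.0864 + 2·0.0528 + 3·0.1008 + 3·0.1404 + 1·0.0858 + 2·0.1638 + 5·0.1332 + 1·0.0814 + 0·0.1554
 = 0.1728 + 0.1056 + 0.3024 + 0.4212 + 0.0858 + 0.3276 + 0.666 + 0.0814 + 0
 = 2.1628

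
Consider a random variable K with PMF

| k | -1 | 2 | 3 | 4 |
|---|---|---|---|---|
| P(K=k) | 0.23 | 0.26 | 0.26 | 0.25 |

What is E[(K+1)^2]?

E[(K+1)^2] = Σ (k+1)^2·P(K=k)
 = 0·0.23 + 9·0.26 + 16·0.26 + 25·0.25
 = 0 + 2.34 + 4.16 + 6.25
 = 12.75

12.75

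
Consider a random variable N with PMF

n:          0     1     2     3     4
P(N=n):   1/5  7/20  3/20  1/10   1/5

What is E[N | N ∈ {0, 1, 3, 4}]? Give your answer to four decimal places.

1.7059

P(N ∈ {0, 1, 3, 4}) = 1/5 + 7/20 + 1/10 + 1/5 = 17/20.
E[N | N ∈ {0, 1, 3, 4}] = [0·1/5 + 1·7/20 + 3·1/10 + 4·1/5] / (17/20)
 = 29/20 / (17/20)
 = 29/17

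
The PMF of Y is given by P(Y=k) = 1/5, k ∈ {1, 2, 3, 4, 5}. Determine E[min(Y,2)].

1.8

E[min(Y,2)] = Σ min(y,2)·P(Y=y)
 = 1·1/5 + 2·1/5 + 2·1/5 + 2·1/5 + 2·1/5
 = 1/5 + 2/5 + 2/5 + 2/5 + 2/5
 = 9/5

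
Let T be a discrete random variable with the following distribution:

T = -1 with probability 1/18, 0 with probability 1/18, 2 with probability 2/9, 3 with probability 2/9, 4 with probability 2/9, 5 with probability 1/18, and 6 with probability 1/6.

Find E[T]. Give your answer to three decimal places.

E[T] = Σ t·P(T=t)
 = (-1)·1/18 + 0·1/18 + 2·2/9 + 3·2/9 + 4·2/9 + 5·1/18 + 6·1/6
 = (-1/18) + 0 + 4/9 + 2/3 + 8/9 + 5/18 + 1
 = 29/9

3.222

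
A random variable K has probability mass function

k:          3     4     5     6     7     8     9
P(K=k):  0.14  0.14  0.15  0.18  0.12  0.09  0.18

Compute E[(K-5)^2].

5.05

E[(K-5)^2] = Σ (k-5)^2·P(K=k)
 = 4·0.14 + 1·0.14 + 0·0.15 + 1·0.18 + 4·0.12 + 9·0.09 + 16·0.18
 = 0.56 + 0.14 + 0 + 0.18 + 0.48 + 0.81 + 2.88
 = 5.05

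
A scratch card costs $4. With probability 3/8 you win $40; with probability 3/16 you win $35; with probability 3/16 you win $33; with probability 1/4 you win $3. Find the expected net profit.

E[payout] = 40·3/8 + 35·3/16 + 33·3/16 + 3·1/4
 = 15 + 105/16 + 99/16 + 3/4
 = 57/2
Net = 57/2 - 4 = 49/2

24.5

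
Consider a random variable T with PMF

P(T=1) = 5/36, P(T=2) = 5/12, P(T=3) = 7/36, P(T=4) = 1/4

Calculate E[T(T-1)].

5

E[T(T-1)] = Σ t(t-1)·P(T=t)
 = 0·5/36 + 2·5/12 + 6·7/36 + 12·1/4
 = 0 + 5/6 + 7/6 + 3
 = 5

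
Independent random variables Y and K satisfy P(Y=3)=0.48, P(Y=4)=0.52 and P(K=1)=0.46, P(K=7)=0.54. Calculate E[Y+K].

E[Y+K] = Σ_y Σ_k (y+k) · P(Y=y)P(K=k)
 = 4·0.2208 + 10·0.2592 + 5·0.2392 + 11·0.2808
 = 0.8832 + 2.592 + 1.196 + 3.0888
 = 7.76

7.76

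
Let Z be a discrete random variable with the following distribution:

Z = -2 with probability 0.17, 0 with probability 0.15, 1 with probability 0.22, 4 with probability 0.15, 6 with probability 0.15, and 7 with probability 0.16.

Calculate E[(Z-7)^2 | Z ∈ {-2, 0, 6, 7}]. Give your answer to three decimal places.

33.762

P(Z ∈ {-2, 0, 6, 7}) = 0.17 + 0.15 + 0.15 + 0.16 = 0.63.
E[(Z-7)^2 | Z ∈ {-2, 0, 6, 7}] = [81·0.17 + 49·0.15 + 1·0.15 + 0·0.16] / 0.63
 = 21.27 / 0.63
 = 709/21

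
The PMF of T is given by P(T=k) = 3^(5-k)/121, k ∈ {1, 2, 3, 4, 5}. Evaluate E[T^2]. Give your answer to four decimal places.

E[T^2] = Σ t^2·P(T=t)
 = 1·81/121 + 4·27/121 + 9·9/121 + 16·3/121 + 25·1/121
 = 81/121 + 108/121 + 81/121 + 48/121 + 25/121
 = 343/121

2.8347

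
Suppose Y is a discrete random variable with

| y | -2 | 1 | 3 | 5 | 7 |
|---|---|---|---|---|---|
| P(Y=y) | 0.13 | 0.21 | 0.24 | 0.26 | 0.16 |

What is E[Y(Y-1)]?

14.14

E[Y(Y-1)] = Σ y(y-1)·P(Y=y)
 = 6·0.13 + 0·0.21 + 6·0.24 + 20·0.26 + 42·0.16
 = 0.78 + 0 + 1.44 + 5.2 + 6.72
 = 14.14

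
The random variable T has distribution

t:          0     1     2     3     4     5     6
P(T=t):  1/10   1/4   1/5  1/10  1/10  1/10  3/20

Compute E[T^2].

E[T^2] = Σ t^2·P(T=t)
 = 0·1/10 + 1·1/4 + 4·1/5 + 9·1/10 + 16·1/10 + 25·1/10 + 36·3/20
 = 0 + 1/4 + 4/5 + 9/10 + 8/5 + 5/2 + 27/5
 = 229/20

11.45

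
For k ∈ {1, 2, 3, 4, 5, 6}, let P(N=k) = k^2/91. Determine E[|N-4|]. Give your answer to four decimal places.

E[|N-4|] = Σ |n-4|·P(N=n)
 = 3·1/91 + 2·4/91 + 1·9/91 + 0·16/91 + 1·25/91 + 2·36/91
 = 3/91 + 8/91 + 9/91 + 0 + 25/91 + 72/91
 = 9/7

1.2857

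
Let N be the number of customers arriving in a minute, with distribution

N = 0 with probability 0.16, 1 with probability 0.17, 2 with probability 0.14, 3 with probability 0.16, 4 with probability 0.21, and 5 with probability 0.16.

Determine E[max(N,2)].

E[max(N,2)] = Σ max(n,2)·P(N=n)
 = 2·0.16 + 2·0.17 + 2·0.14 + 3·0.16 + 4·0.21 + 5·0.16
 = 0.32 + 0.34 + 0.28 + 0.48 + 0.84 + 0.8
 = 3.06

3.06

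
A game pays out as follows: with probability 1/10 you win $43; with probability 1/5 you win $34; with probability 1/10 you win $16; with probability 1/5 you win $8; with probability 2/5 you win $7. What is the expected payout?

17.1

E[payout] = 43·1/10 + 34·1/5 + 16·1/10 + 8·1/5 + 7·2/5
 = 43/10 + 34/5 + 8/5 + 8/5 + 14/5
 = 171/10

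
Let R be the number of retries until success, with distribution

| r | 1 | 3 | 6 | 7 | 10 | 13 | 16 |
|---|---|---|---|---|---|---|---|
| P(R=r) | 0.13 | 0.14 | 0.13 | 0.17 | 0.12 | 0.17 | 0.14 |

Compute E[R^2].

E[R^2] = Σ r^2·P(R=r)
 = 1·0.13 + 9·0.14 + 36·0.13 + 49·0.17 + 100·0.12 + 169·0.17 + 256·0.14
 = 0.13 + 1.26 + 4.68 + 8.33 + 12 + 28.73 + 35.84
 = 90.97

90.97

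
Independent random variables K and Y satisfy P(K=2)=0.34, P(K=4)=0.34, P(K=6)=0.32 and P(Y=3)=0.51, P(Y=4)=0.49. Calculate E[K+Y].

7.45

E[K+Y] = Σ_k Σ_y (k+y) · P(K=k)P(Y=y)
 = 5·0.1734 + 6·0.1666 + 7·0.1734 + 8·0.1666 + 9·0.1632 + 10·0.1568
 = 0.867 + 0.9996 + 1.2138 + 1.3328 + 1.4688 + 1.568
 = 7.45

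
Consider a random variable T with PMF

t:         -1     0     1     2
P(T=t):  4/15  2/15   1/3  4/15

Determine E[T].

E[T] = Σ t·P(T=t)
 = (-1)·4/15 + 0·2/15 + 1·1/3 + 2·4/15
 = (-4/15) + 0 + 1/3 + 8/15
 = 3/5

0.6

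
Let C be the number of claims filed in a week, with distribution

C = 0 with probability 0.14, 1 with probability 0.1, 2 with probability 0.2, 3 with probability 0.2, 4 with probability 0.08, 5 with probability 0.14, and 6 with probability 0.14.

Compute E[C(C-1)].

E[C(C-1)] = Σ c(c-1)·P(C=c)
 = 0·0.14 + 0·0.1 + 2·0.2 + 6·0.2 + 12·0.08 + 20·0.14 + 30·0.14
 = 0 + 0 + 0.4 + 1.2 + 0.96 + 2.8 + 4.2
 = 9.56

9.56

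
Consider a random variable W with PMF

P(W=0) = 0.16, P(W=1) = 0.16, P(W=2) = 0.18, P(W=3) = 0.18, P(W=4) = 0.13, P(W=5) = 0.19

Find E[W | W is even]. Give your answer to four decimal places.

1.8723

P(W is even) = 0.16 + 0.18 + 0.13 = 0.47.
E[W | W is even] = [0·0.16 + 2·0.18 + 4·0.13] / 0.47
 = 0.88 / 0.47
 = 88/47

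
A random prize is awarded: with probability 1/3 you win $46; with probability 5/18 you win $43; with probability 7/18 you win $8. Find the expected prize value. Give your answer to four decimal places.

30.3889

E[payout] = 46·1/3 + 43·5/18 + 8·7/18
 = 46/3 + 215/18 + 28/9
 = 547/18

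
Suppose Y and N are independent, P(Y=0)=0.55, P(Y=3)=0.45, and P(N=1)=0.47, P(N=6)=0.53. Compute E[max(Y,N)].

4.073

E[max(Y,N)] = Σ_y Σ_n max(y,n) · P(Y=y)P(N=n)
 = 1·0.2585 + 6·0.2915 + 3·0.2115 + 6·0.2385
 = 0.2585 + 1.749 + 0.6345 + 1.431
 = 4.073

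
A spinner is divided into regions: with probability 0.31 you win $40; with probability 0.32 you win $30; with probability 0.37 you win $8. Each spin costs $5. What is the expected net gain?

19.96

E[payout] = 40·0.31 + 30·0.32 + 8·0.37
 = 12.4 + 9.6 + 2.96
 = 24.96
Net = 24.96 - 5 = 19.96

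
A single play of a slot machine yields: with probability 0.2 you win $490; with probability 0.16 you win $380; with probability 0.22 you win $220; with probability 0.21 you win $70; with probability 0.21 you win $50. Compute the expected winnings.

232.4

E[payout] = 490·0.2 + 380·0.16 + 220·0.22 + 70·0.21 + 50·0.21
 = 98 + 60.8 + 48.4 + 14.7 + 10.5
 = 232.4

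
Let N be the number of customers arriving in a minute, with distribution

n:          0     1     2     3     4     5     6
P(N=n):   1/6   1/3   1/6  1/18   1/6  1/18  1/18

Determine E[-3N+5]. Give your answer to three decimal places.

-1.333

E[-3N+5] = Σ (-3n+5)·P(N=n)
 = 5·1/6 + 2·1/3 + (-1)·1/6 + (-4)·1/18 + (-7)·1/6 + (-10)·1/18 + (-13)·1/18
 = 5/6 + 2/3 + (-1/6) + (-2/9) + (-7/6) + (-5/9) + (-13/18)
 = -4/3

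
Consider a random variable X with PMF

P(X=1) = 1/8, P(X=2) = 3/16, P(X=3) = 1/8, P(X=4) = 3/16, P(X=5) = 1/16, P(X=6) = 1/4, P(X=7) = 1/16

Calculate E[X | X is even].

P(X is even) = 3/16 + 3/16 + 1/4 = 5/8.
E[X | X is even] = [2·3/16 + 4·3/16 + 6·1/4] / (5/8)
 = 21/8 / (5/8)
 = 21/5

4.2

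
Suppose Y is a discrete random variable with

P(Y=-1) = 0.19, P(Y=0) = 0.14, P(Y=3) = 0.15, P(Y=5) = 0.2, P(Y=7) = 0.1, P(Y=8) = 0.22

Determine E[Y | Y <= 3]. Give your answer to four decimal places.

P(Y <= 3) = 0.19 + 0.14 + 0.15 = 0.48.
E[Y | Y <= 3] = [(-1)·0.19 + 0·0.14 + 3·0.15] / 0.48
 = 0.26 / 0.48
 = 13/24

0.5417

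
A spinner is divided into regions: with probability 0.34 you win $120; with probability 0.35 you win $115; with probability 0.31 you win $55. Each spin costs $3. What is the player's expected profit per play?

E[payout] = 120·0.34 + 115·0.35 + 55·0.31
 = 40.8 + 40.25 + 17.05
 = 98.1
Net = 98.1 - 3 = 95.1

95.1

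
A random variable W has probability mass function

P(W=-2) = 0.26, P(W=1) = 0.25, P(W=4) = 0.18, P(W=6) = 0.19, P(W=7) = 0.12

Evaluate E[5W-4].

8.15

E[5W-4] = Σ (5w-4)·P(W=w)
 = (-14)·0.26 + 1·0.25 + 16·0.18 + 26·0.19 + 31·0.12
 = (-3.64) + 0.25 + 2.88 + 4.94 + 3.72
 = 8.15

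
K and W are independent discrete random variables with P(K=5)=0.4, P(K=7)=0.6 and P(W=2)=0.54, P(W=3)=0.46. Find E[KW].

E[KW] = Σ_k Σ_w kw · P(K=k)P(W=w)
 = 10·0.216 + 15·0.184 + 14·0.324 + 21·0.276
 = 2.16 + 2.76 + 4.536 + 5.796
 = 15.252

15.252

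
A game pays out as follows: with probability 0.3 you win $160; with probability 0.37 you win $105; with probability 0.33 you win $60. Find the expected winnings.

106.65

E[payout] = 160·0.3 + 105·0.37 + 60·0.33
 = 48 + 38.85 + 19.8
 = 106.65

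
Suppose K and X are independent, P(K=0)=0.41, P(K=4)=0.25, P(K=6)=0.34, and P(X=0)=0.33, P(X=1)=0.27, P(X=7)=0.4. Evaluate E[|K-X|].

3.3594

E[|K-X|] = Σ_k Σ_x |k-x| · P(K=k)P(X=x)
 = 0·0.1353 + 1·0.1107 + 7·0.164 + 4·0.0825 + 3·0.0675 + 3·0.1 + 6·0.1122 + 5·0.0918 + 1·0.136
 = 0 + 0.1107 + 1.148 + 0.33 + 0.2025 + 0.3 + 0.6732 + 0.459 + 0.136
 = 3.3594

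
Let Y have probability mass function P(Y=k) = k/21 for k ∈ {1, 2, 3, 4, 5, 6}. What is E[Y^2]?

E[Y^2] = Σ y^2·P(Y=y)
 = 1·1/21 + 4·2/21 + 9·1/7 + 16·4/21 + 25·5/21 + 36·2/7
 = 1/21 + 8/21 + 9/7 + 64/21 + 125/21 + 72/7
 = 21

21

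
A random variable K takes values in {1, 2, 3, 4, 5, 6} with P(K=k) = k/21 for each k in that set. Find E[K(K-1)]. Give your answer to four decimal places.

16.6667

E[K(K-1)] = Σ k(k-1)·P(K=k)
 = 0·1/21 + 2·2/21 + 6·1/7 + 12·4/21 + 20·5/21 + 30·2/7
 = 0 + 4/21 + 6/7 + 16/7 + 100/21 + 60/7
 = 50/3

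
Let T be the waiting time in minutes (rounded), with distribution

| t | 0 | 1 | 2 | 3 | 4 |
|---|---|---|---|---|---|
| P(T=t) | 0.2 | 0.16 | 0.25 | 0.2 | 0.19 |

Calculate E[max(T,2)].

2.58

E[max(T,2)] = Σ max(t,2)·P(T=t)
 = 2·0.2 + 2·0.16 + 2·0.25 + 3·0.2 + 4·0.19
 = 0.4 + 0.32 + 0.5 + 0.6 + 0.76
 = 2.58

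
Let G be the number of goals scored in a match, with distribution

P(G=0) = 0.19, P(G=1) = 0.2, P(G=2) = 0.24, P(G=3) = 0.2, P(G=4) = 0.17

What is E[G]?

E[G] = Σ g·P(G=g)
 = 0·0.19 + 1·0.2 + 2·0.24 + 3·0.2 + 4·0.17
 = 0 + 0.2 + 0.48 + 0.6 + 0.68
 = 1.96

1.96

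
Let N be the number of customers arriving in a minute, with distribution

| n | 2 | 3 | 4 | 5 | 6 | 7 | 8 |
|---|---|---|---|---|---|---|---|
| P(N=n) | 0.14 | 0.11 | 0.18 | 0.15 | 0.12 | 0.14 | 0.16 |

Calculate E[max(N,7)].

E[max(N,7)] = Σ max(n,7)·P(N=n)
 = 7·0.14 + 7·0.11 + 7·0.18 + 7·0.15 + 7·0.12 + 7·0.14 + 8·0.16
 = 0.98 + 0.77 + 1.26 + 1.05 + 0.84 + 0.98 + 1.28
 = 7.16

7.16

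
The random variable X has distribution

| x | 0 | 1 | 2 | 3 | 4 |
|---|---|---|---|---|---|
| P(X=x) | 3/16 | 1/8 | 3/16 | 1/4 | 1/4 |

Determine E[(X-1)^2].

E[(X-1)^2] = Σ (x-1)^2·P(X=x)
 = 1·3/16 + 0·1/8 + 1·3/16 + 4·1/4 + 9·1/4
 = 3/16 + 0 + 3/16 + 1 + 9/4
 = 29/8

3.625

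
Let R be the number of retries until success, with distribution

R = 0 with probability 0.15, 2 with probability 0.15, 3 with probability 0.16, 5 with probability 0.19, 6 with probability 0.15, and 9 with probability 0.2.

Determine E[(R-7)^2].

15.37

E[(R-7)^2] = Σ (r-7)^2·P(R=r)
 = 49·0.15 + 25·0.15 + 16·0.16 + 4·0.19 + 1·0.15 + 4·0.2
 = 7.35 + 3.75 + 2.56 + 0.76 + 0.15 + 0.8
 = 15.37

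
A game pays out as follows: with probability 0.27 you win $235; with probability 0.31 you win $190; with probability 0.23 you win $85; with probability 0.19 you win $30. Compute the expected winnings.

147.6

E[payout] = 235·0.27 + 190·0.31 + 85·0.23 + 30·0.19
 = 63.45 + 58.9 + 19.55 + 5.7
 = 147.6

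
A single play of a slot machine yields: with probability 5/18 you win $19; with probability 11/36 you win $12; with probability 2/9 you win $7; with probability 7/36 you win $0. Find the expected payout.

E[payout] = 19·5/18 + 12·11/36 + 7·2/9 + 0·7/36
 = 95/18 + 11/3 + 14/9 + 0
 = 21/2

10.5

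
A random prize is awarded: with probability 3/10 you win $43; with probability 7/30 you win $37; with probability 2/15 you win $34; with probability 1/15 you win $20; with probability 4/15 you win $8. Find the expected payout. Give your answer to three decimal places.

E[payout] = 43·3/10 + 37·7/30 + 34·2/15 + 20·1/15 + 8·4/15
 = 129/10 + 259/30 + 68/15 + 4/3 + 32/15
 = 443/15

29.533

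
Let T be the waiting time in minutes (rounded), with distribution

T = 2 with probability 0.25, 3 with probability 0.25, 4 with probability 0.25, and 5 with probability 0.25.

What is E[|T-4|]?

1

E[|T-4|] = Σ |t-4|·P(T=t)
 = 2·0.25 + 1·0.25 + 0·0.25 + 1·0.25
 = 0.5 + 0.25 + 0 + 0.25
 = 1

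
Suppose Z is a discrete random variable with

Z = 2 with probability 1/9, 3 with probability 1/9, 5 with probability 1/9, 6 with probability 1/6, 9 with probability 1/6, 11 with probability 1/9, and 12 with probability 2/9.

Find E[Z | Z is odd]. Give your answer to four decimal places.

P(Z is odd) = 1/9 + 1/9 + 1/6 + 1/9 = 1/2.
E[Z | Z is odd] = [3·1/9 + 5·1/9 + 9·1/6 + 11·1/9] / (1/2)
 = 65/18 / (1/2)
 = 65/9

7.2222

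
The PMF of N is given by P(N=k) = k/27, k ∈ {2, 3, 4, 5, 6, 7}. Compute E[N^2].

29

E[N^2] = Σ n^2·P(N=n)
 = 4·2/27 + 9·1/9 + 16·4/27 + 25·5/27 + 36·2/9 + 49·7/27
 = 8/27 + 1 + 64/27 + 125/27 + 8 + 343/27
 = 29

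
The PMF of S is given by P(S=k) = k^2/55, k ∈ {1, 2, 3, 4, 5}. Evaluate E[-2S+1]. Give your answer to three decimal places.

-7.182

E[-2S+1] = Σ (-2s+1)·P(S=s)
 = (-1)·1/55 + (-3)·4/55 + (-5)·9/55 + (-7)·16/55 + (-9)·5/11
 = (-1/55) + (-12/55) + (-9/11) + (-112/55) + (-45/11)
 = -79/11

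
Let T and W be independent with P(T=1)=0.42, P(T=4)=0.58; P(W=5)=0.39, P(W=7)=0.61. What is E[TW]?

E[TW] = Σ_t Σ_w tw · P(T=t)P(W=w)
 = 5·0.1638 + 7·0.2562 + 20·0.2262 + 28·0.3538
 = 0.819 + 1.7934 + 4.524 + 9.9064
 = 17.0428

17.0428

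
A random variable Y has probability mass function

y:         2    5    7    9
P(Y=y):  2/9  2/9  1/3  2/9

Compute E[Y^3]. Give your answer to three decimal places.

305.889

E[Y^3] = Σ y^3·P(Y=y)
 = 8·2/9 + 125·2/9 + 343·1/3 + 729·2/9
 = 16/9 + 250/9 + 343/3 + 162
 = 2753/9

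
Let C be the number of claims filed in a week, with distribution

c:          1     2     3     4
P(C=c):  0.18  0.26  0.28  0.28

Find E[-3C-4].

-11.98

E[-3C-4] = Σ (-3c-4)·P(C=c)
 = (-7)·0.18 + (-10)·0.26 + (-13)·0.28 + (-16)·0.28
 = (-1.26) + (-2.6) + (-3.64) + (-4.48)
 = -11.98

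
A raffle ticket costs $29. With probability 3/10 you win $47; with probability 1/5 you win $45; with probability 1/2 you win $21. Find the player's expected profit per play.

E[payout] = 47·3/10 + 45·1/5 + 21·1/2
 = 141/10 + 9 + 21/2
 = 168/5
Net = 168/5 - 29 = 23/5

4.6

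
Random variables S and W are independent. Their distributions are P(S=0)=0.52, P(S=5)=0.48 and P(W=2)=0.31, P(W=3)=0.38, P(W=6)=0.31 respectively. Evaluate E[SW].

E[SW] = Σ_s Σ_w sw · P(S=s)P(W=w)
 = 0·0.1612 + 0·0.1976 + 0·0.1612 + 10·0.1488 + 15·0.1824 + 30·0.1488
 = 0 + 0 + 0 + 1.488 + 2.736 + 4.464
 = 8.688

8.688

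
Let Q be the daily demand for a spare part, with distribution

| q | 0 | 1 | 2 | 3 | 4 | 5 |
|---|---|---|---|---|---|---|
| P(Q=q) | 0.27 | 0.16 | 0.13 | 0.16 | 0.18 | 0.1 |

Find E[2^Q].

8.47

E[2^Q] = Σ 2^q·P(Q=q)
 = 1·0.27 + 2·0.16 + 4·0.13 + 8·0.16 + 16·0.18 + 32·0.1
 = 0.27 + 0.32 + 0.52 + 1.28 + 2.88 + 3.2
 = 8.47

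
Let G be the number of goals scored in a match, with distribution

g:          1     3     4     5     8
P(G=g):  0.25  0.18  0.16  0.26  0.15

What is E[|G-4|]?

1.79

E[|G-4|] = Σ |g-4|·P(G=g)
 = 3·0.25 + 1·0.18 + 0·0.16 + 1·0.26 + 4·0.15
 = 0.75 + 0.18 + 0 + 0.26 + 0.6
 = 1.79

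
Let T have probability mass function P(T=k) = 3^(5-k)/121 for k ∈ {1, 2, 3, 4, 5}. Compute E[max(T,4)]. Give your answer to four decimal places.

E[max(T,4)] = Σ max(t,4)·P(T=t)
 = 4·81/121 + 4·27/121 + 4·9/121 + 4·3/121 + 5·1/121
 = 324/121 + 108/121 + 36/121 + 12/121 + 5/121
 = 485/121

4.0083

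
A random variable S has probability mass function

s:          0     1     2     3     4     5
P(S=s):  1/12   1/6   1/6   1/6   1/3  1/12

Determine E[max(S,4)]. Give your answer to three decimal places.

4.083

E[max(S,4)] = Σ max(s,4)·P(S=s)
 = 4·1/12 + 4·1/6 + 4·1/6 + 4·1/6 + 4·1/3 + 5·1/12
 = 1/3 + 2/3 + 2/3 + 2/3 + 4/3 + 5/12
 = 49/12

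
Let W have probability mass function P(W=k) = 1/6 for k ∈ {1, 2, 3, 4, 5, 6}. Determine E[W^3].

E[W^3] = Σ w^3·P(W=w)
 = 1·1/6 + 8·1/6 + 27·1/6 + 64·1/6 + 125·1/6 + 216·1/6
 = 1/6 + 4/3 + 9/2 + 32/3 + 125/6 + 36
 = 147/2

73.5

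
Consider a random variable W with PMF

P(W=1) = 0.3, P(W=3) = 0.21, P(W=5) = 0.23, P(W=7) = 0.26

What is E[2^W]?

42.92

E[2^W] = Σ 2^w·P(W=w)
 = 2·0.3 + 8·0.21 + 32·0.23 + 128·0.26
 = 0.6 + 1.68 + 7.36 + 33.28
 = 42.92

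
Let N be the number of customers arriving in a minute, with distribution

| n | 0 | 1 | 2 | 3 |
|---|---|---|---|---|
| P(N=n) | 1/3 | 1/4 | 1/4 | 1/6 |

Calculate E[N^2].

2.75

E[N^2] = Σ n^2·P(N=n)
 = 0·1/3 + 1·1/4 + 4·1/4 + 9·1/6
 = 0 + 1/4 + 1 + 3/2
 = 11/4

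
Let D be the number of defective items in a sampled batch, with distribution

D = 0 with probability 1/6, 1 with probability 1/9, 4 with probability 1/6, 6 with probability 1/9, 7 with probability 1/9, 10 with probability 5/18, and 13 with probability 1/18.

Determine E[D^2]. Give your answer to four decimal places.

E[D^2] = Σ d^2·P(D=d)
 = 0·1/6 + 1·1/9 + 16·1/6 + 36·1/9 + 49·1/9 + 100·5/18 + 169·1/18
 = 0 + 1/9 + 8/3 + 4 + 49/9 + 250/9 + 169/18
 = 889/18

49.3889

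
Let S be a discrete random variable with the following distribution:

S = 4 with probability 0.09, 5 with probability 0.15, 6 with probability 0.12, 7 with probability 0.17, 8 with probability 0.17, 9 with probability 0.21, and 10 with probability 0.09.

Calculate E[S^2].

54.73

E[S^2] = Σ s^2·P(S=s)
 = 16·0.09 + 25·0.15 + 36·0.12 + 49·0.17 + 64·0.17 + 81·0.21 + 100·0.09
 = 1.44 + 3.75 + 4.32 + 8.33 + 10.88 + 17.01 + 9
 = 54.73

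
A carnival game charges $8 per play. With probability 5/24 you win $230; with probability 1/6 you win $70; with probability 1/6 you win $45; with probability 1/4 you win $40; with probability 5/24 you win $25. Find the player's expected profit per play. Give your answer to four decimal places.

E[payout] = 230·5/24 + 70·1/6 + 45·1/6 + 40·1/4 + 25·5/24
 = 575/12 + 35/3 + 15/2 + 10 + 125/24
 = 1975/24
Net = 1975/24 - 8 = 1783/24

74.2917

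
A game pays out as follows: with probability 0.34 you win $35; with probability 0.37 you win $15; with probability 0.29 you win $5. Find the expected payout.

E[payout] = 35·0.34 + 15·0.37 + 5·0.29
 = 11.9 + 5.55 + 1.45
 = 18.9

18.9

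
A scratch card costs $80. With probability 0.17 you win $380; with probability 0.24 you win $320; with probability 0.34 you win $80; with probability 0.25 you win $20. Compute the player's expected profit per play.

E[payout] = 380·0.17 + 320·0.24 + 80·0.34 + 20·0.25
 = 64.6 + 76.8 + 27.2 + 5
 = 173.6
Net = 173.6 - 80 = 93.6

93.6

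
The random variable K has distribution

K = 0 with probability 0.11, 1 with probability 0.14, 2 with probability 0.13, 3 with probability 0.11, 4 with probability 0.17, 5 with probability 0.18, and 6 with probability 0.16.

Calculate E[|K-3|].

1.75

E[|K-3|] = Σ |k-3|·P(K=k)
 = 3·0.11 + 2·0.14 + 1·0.13 + 0·0.11 + 1·0.17 + 2·0.18 + 3·0.16
 = 0.33 + 0.28 + 0.13 + 0 + 0.17 + 0.36 + 0.48
 = 1.75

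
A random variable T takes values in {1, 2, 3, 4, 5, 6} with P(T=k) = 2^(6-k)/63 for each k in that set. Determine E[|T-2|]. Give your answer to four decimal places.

0.9206

E[|T-2|] = Σ |t-2|·P(T=t)
 = 1·32/63 + 0·16/63 + 1·8/63 + 2·4/63 + 3·2/63 + 4·1/63
 = 32/63 + 0 + 8/63 + 8/63 + 2/21 + 4/63
 = 58/63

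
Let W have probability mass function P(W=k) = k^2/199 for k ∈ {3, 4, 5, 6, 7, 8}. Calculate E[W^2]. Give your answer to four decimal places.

43.9950

E[W^2] = Σ w^2·P(W=w)
 = 9·9/199 + 16·16/199 + 25·25/199 + 36·36/199 + 49·49/199 + 64·64/199
 = 81/199 + 256/199 + 625/199 + 1296/199 + 2401/199 + 4096/199
 = 8755/199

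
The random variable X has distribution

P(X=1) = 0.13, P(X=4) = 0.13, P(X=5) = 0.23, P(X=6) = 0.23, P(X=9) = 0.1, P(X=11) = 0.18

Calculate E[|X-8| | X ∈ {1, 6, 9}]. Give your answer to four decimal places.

P(X ∈ {1, 6, 9}) = 0.13 + 0.23 + 0.1 = 0.46.
E[|X-8| | X ∈ {1, 6, 9}] = [7·0.13 + 2·0.23 + 1·0.1] / 0.46
 = 1.47 / 0.46
 = 147/46

3.1957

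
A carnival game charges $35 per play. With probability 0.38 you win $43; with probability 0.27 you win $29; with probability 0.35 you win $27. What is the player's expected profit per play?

E[payout] = 43·0.38 + 29·0.27 + 27·0.35
 = 16.34 + 7.83 + 9.45
 = 33.62
Net = 33.62 - 35 = -1.38

-1.38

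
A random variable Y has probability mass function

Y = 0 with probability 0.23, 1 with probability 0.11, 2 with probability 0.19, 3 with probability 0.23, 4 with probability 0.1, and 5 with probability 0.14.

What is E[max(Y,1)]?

2.51

E[max(Y,1)] = Σ max(y,1)·P(Y=y)
 = 1·0.23 + 1·0.11 + 2·0.19 + 3·0.23 + 4·0.1 + 5·0.14
 = 0.23 + 0.11 + 0.38 + 0.69 + 0.4 + 0.7
 = 2.51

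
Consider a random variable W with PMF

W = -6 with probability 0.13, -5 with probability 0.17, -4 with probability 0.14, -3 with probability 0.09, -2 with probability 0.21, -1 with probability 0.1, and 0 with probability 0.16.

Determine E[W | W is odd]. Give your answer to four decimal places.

-3.3889

P(W is odd) = 0.17 + 0.09 + 0.1 = 0.36.
E[W | W is odd] = [(-5)·0.17 + (-3)·0.09 + (-1)·0.1] / 0.36
 = -1.22 / 0.36
 = -61/18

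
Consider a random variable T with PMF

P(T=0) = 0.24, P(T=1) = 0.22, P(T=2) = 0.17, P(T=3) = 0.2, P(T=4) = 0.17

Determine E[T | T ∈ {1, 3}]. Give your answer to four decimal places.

P(T ∈ {1, 3}) = 0.22 + 0.2 = 0.42.
E[T | T ∈ {1, 3}] = [1·0.22 + 3·0.2] / 0.42
 = 0.82 / 0.42
 = 41/21

1.9524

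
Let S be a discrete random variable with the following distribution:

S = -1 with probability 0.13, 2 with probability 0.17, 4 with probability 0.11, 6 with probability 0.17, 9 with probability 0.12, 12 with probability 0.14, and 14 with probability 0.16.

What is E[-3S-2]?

E[-3S-2] = Σ (-3s-2)·P(S=s)
 = 1·0.13 + (-8)·0.17 + (-14)·0.11 + (-20)·0.17 + (-29)·0.12 + (-38)·0.14 + (-44)·0.16
 = 0.13 + (-1.36) + (-1.54) + (-3.4) + (-3.48) + (-5.32) + (-7.04)
 = -22.01

-22.01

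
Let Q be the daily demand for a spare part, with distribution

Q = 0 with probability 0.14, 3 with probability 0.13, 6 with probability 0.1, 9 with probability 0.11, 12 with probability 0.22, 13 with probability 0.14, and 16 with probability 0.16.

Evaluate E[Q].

E[Q] = Σ q·P(Q=q)
 = 0·0.14 + 3·0.13 + 6·0.1 + 9·0.11 + 12·0.22 + 13·0.14 + 16·0.16
 = 0 + 0.39 + 0.6 + 0.99 + 2.64 + 1.82 + 2.56
 = 9

9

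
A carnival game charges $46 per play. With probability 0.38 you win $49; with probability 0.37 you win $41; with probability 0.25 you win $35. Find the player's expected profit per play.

E[payout] = 49·0.38 + 41·0.37 + 35·0.25
 = 18.62 + 15.17 + 8.75
 = 42.54
Net = 42.54 - 46 = -3.46

-3.46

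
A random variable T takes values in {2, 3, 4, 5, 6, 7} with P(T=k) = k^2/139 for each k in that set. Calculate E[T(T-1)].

E[T(T-1)] = Σ t(t-1)·P(T=t)
 = 2·4/139 + 6·9/139 + 12·16/139 + 20·25/139 + 30·36/139 + 42·49/139
 = 8/139 + 54/139 + 192/139 + 500/139 + 1080/139 + 2058/139
 = 28

28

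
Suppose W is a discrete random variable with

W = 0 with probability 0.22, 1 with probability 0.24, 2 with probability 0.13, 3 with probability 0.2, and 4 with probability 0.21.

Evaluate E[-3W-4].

-9.82

E[-3W-4] = Σ (-3w-4)·P(W=w)
 = (-4)·0.22 + (-7)·0.24 + (-10)·0.13 + (-13)·0.2 + (-16)·0.21
 = (-0.88) + (-1.68) + (-1.3) + (-2.6) + (-3.36)
 = -9.82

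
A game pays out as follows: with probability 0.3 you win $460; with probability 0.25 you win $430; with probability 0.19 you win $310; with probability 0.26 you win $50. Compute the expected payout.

E[payout] = 460·0.3 + 430·0.25 + 310·0.19 + 50·0.26
 = 138 + 107.5 + 58.9 + 13
 = 317.4

317.4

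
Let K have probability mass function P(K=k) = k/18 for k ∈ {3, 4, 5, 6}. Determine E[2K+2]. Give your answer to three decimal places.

11.556

E[2K+2] = Σ (2k+2)·P(K=k)
 = 8·1/6 + 10·2/9 + 12·5/18 + 14·1/3
 = 4/3 + 20/9 + 10/3 + 14/3
 = 104/9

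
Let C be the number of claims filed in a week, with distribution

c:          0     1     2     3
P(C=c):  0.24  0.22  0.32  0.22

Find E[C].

E[C] = Σ c·P(C=c)
 = 0·0.24 + 1·0.22 + 2·0.32 + 3·0.22
 = 0 + 0.22 + 0.64 + 0.66
 = 1.52

1.52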